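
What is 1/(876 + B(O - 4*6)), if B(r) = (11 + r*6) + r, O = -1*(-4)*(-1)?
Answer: 1/691 ≈ 0.0014472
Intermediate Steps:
O = -4 (O = 4*(-1) = -4)
B(r) = 11 + 7*r (B(r) = (11 + 6*r) + r = 11 + 7*r)
1/(876 + B(O - 4*6)) = 1/(876 + (11 + 7*(-4 - 4*6))) = 1/(876 + (11 + 7*(-4 - 24))) = 1/(876 + (11 + 7*(-28))) = 1/(876 + (11 - 196)) = 1/(876 - 185) = 1/691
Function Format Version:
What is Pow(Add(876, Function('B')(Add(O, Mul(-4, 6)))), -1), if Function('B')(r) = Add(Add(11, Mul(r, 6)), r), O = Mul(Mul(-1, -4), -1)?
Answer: Rational(1, 691) ≈ 0.0014472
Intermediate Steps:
O = -4 (O = Mul(4, -1) = -4)
Function('B')(r) = Add(11, Mul(7, r)) (Function('B')(r) = Add(Add(11, Mul(6, r)), r) = Add(11, Mul(7, r)))
Pow(Add(876, Function('B')(Add(O, Mul(-4, 6)))), -1) = Pow(Add(876, Add(11, Mul(7, Add(-4, Mul(-4, 6))))), -1) = Pow(Add(876, Add(11, Mul(7, Add(-4, -24)))), -1) = Pow(Add(876, Add(11, Mul(7, -28))), -1) = Pow(Add(876, Add(11, -196)), -1) = Pow(Add(876, -185), -1) = Pow(691, -1) = Rational(1, 691)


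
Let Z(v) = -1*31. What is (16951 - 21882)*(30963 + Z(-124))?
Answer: -152525692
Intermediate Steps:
Z(v) = -31
(16951 - 21882)*(30963 + Z(-124)) = (16951 - 21882)*(30963 - 31) = -4931*30932 = -152525692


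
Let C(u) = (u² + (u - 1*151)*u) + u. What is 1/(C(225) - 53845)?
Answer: 1/13655 ≈ 7.3233e-5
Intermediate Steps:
C(u) = u + u² + u*(-151 + u) (C(u) = (u² + (u - 151)*u) + u = (u² + (-151 + u)*u) + u = (u² + u*(-151 + u)) + u = u + u² + u*(-151 + u))
1/(C(225) - 53845) = 1/(2*225*(-75 + 225) - 53845) = 1/(2*225*150 - 53845) = 1/(67500 - 53845) = 1/13655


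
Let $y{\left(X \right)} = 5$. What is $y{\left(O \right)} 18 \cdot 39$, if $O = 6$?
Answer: $3510$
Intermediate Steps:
$y{\left(O \right)} 18 \cdot 39 = 5 \cdot 18 \cdot 39 = 90 \cdot 39 = 3510$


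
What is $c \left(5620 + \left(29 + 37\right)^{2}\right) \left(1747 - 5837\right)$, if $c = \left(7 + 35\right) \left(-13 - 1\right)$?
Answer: $23991481920$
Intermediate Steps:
$c = -588$ ($c = 42 \left(-14\right) = -588$)
$c \left(5620 + \left(29 + 37\right)^{2}\right) \left(1747 - 5837\right) = - 588 \left(5620 + \left(29 + 37\right)^{2}\right) \left(1747 - 5837\right) = - 588 \left(5620 + 66^{2}\right) \left(-4090\right) = - 588 \left(5620 + 4356\right) \left(-4090\right) = - 588 \cdot 9976 \left(-4090\right) = \left(-588\right) \left(-40801840\right) = 23991481920$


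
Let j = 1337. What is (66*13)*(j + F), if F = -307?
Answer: 883740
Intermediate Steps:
(66*13)*(j + F) = (66*13)*(1337 - 307) = 858*1030 = 883740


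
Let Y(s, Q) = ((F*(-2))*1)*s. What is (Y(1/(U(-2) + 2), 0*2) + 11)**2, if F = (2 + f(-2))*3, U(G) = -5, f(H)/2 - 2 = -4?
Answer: 49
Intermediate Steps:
f(H) = -4 (f(H) = 4 + 2*(-4) = 4 - 8 = -4)
F = -6 (F = (2 - 4)*3 = -2*3 = -6)
Y(s, Q) = 12*s (Y(s, Q) = (-6*(-2)*1)*s = (12*1)*s = 12*s)
(Y(1/(U(-2) + 2), 0*2) + 11)**2 = (12/(-5 + 2) + 11)**2 = (12/(-3) + 11)**2 = (12*(-1/3) + 11)**2 = (-4 + 11)**2 = 7**2 = 49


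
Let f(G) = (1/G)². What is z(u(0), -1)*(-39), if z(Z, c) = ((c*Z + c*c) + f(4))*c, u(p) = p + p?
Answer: 663/16 ≈ 41.438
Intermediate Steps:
f(G) = G⁻²
u(p) = 2*p
z(Z, c) = c*(1/16 + c² + Z*c) (z(Z, c) = ((c*Z + c*c) + 4⁻²)*c = ((Z*c + c²) + 1/16)*c = ((c² + Z*c) + 1/16)*c = (1/16 + c² + Z*c)*c = c*(1/16 + c² + Z*c))
z(u(0), -1)*(-39) = -(1/16 + (-1)² + (2*0)*(-1))*(-39) = -(1/16 + 1 + 0*(-1))*(-39) = -(1/16 + 1 + 0)*(-39) = -1*17/16*(-39) = -17/16*(-39) = 663/16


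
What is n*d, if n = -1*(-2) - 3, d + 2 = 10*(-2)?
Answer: 22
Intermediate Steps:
d = -22 (d = -2 + 10*(-2) = -2 - 20 = -22)
n = -1 (n = 2 - 3 = -1)
n*d = -1*(-22) = 22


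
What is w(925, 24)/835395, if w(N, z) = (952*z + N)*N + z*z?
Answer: 264947/10065 ≈ 26.324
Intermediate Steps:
w(N, z) = z**2 + N*(N + 952*z) (w(N, z) = (N + 952*z)*N + z**2 = N*(N + 952*z) + z**2 = z**2 + N*(N + 952*z))
w(925, 24)/835395 = (925**2 + 24**2 + 952*925*24)/835395 = (855625 + 576 + 21134400)*(1/835395) = 21990601*(1/835395) = 264947/10065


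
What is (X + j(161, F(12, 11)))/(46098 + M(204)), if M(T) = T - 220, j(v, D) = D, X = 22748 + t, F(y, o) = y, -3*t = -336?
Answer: 11436/23041 ≈ 0.49633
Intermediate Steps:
t = 112 (t = -1/3*(-336) = 112)
X = 22860 (X = 22748 + 112 = 22860)
M(T) = -220 + T
(X + j(161, F(12, 11)))/(46098 + M(204)) = (22860 + 12)/(46098 + (-220 + 204)) = 22872/(46098 - 16) = 22872/46082 = 22872*(1/46082) = 11436/23041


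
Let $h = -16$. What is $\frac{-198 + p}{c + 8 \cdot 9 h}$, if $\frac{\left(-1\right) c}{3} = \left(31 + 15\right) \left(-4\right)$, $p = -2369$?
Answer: $\frac{2567}{600} \approx 4.2783$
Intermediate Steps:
$c = 552$ ($c = - 3 \left(31 + 15\right) \left(-4\right) = - 3 \cdot 46 \left(-4\right) = \left(-3\right) \left(-184\right) = 552$)
$\frac{-198 + p}{c + 8 \cdot 9 h} = \frac{-198 - 2369}{552 + 8 \cdot 9 \left(-16\right)} = - \frac{2567}{552 + 72 \left(-16\right)} = - \frac{2567}{552 - 1152} = - \frac{2567}{-600} = \left(-2567\right) \left(- \frac{1}{600}\right) = \frac{2567}{600}$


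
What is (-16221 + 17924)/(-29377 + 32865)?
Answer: 1703/3488 ≈ 0.48825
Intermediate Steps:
(-16221 + 17924)/(-29377 + 32865) = 1703/3488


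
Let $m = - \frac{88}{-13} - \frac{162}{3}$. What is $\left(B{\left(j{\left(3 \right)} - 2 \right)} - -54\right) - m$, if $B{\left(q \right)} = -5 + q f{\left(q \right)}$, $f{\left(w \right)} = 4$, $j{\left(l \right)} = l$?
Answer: $\frac{1303}{13} \approx 100.23$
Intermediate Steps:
$B{\left(q \right)} = -5 + 4 q$ ($B{\left(q \right)} = -5 + q 4 = -5 + 4 q$)
$m = - \frac{614}{13}$ ($m = \left(-88\right) \left(- \frac{1}{13}\right) - 54 = \frac{88}{13} - 54 = - \frac{614}{13} \approx -47.231$)
$\left(B{\left(j{\left(3 \right)} - 2 \right)} - -54\right) - m = \left(\left(-5 + 4 \left(3 - 2\right)\right) - -54\right) - - \frac{614}{13} = \left(\left(-5 + 4 \left(3 - 2\right)\right) + 54\right) + \frac{614}{13} = \left(\left(-5 + 4 \cdot 1\right) + 54\right) + \frac{614}{13} = \left(\left(-5 + 4\right) + 54\right) + \frac{614}{13} = \left(-1 + 54\right) + \frac{614}{13} = 53 + \frac{614}{13} = \frac{1303}{13}$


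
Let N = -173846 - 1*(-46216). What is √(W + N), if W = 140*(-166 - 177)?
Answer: 5*I*√7026 ≈ 419.11*I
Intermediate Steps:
W = -48020 (W = 140*(-343) = -48020)
N = -127630 (N = -173846 + 46216 = -127630)
√(W + N) = √(-48020 - 127630) = √(-175650) = 5*I*√7026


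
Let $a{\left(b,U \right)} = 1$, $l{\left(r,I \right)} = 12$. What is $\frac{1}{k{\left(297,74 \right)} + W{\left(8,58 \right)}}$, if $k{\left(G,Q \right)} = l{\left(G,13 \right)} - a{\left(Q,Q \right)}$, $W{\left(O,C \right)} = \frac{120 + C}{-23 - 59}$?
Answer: $\frac{41}{362} \approx 0.11326$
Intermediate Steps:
$W{\left(O,C \right)} = - \frac{60}{41} - \frac{C}{82}$ ($W{\left(O,C \right)} = \frac{120 + C}{-82} = \left(120 + C\right) \left(- \frac{1}{82}\right) = - \frac{60}{41} - \frac{C}{82}$)
$k{\left(G,Q \right)} = 11$ ($k{\left(G,Q \right)} = 12 - 1 = 11$)
$\frac{1}{k{\left(297,74 \right)} + W{\left(8,58 \right)}} = \frac{1}{11 - \frac{89}{41}} = \frac{1}{\frac{362}{41}} = \frac{41}{362}$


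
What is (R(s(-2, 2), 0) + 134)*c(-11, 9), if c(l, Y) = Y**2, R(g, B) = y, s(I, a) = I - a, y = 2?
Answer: 11016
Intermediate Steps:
R(g, B) = 2
(R(s(-2, 2), 0) + 134)*c(-11, 9) = (2 + 134)*9**2 = 136*81 = 11016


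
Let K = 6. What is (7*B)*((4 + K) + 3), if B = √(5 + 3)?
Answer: 182*√2 ≈ 257.39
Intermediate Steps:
B = 2*√2 (B = √8 = 2*√2 ≈ 2.8284)
(7*B)*((4 + K) + 3) = (7*(2*√2))*((4 + 6) + 3) = (14*√2)*(10 + 3) = (14*√2)*13 = 182*√2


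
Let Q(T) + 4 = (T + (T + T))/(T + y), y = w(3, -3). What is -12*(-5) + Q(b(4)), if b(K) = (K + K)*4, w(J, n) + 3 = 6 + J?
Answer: 1112/19 ≈ 58.526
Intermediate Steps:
w(J, n) = 3 + J (w(J, n) = -3 + (6 + J) = 3 + J)
y = 6 (y = 3 + 3 = 6)
b(K) = 8*K (b(K) = (2*K)*4 = 8*K)
Q(T) = -4 + 3*T/(6 + T) (Q(T) = -4 + (T + (T + T))/(T + 6) = -4 + (T + 2*T)/(6 + T) = -4 + (3*T)/(6 + T) = -4 + 3*T/(6 + T))
-12*(-5) + Q(b(4)) = -12*(-5) + (-24 - 8*4)/(6 + 8*4) = 60 + (-24 - 1*32)/(6 + 32) = 60 + (-24 - 32)/38 = 60 + (1/38)*(-56) = 60 - 28/19 = 1112/19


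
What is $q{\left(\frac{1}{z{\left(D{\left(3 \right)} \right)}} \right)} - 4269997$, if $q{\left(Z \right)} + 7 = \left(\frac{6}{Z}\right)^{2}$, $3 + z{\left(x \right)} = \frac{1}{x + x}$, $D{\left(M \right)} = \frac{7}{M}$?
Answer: $- \frac{209216507}{49} \approx -4.2697 \cdot 10^{6}$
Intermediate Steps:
$z{\left(x \right)} = -3 + \frac{1}{2 x}$ ($z{\left(x \right)} = -3 + \frac{1}{x + x} = -3 + \frac{1}{2 x}$)
$q{\left(Z \right)} = -7 + \frac{36}{Z^{2}}$ ($q{\left(Z \right)} = -7 + \left(\frac{6}{Z}\right)^{2} = -7 + \frac{36}{Z^{2}}$)
$q{\left(\frac{1}{z{\left(D{\left(3 \right)} \right)}} \right)} - 4269997 = \left(-7 + \frac{36}{\frac{1}{\left(-3 + \frac{1}{2 \cdot \frac{7}{3}}\right)^{2}}}\right) - 4269997 = \left(-7 + \frac{36}{\frac{1}{\left(-3 + \frac{1}{2} \cdot \frac{3}{7}\right)^{2}}}\right) - 4269997 = \left(-7 + \frac{36}{\frac{1}{\left(-3 + \frac{3}{14}\right)^{2}}}\right) - 4269997 = \left(-7 + \frac{36}{\frac{196}{1521}}\right) - 4269997 = \left(-7 + 36 \cdot \frac{1521}{196}\right) - 4269997 = \left(-7 + \frac{13689}{49}\right) - 4269997 = \frac{13346}{49} - 4269997 = - \frac{209216507}{49}$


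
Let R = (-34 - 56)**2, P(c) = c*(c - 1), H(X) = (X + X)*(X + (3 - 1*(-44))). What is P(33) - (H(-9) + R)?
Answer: -6360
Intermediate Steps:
H(X) = 2*X*(47 + X) (H(X) = (2*X)*(X + (3 + 44)) = (2*X)*(X + 47) = (2*X)*(47 + X) = 2*X*(47 + X))
P(c) = c*(-1 + c)
R = 8100 (R = (-90)**2 = 8100)
P(33) - (H(-9) + R) = 33*(-1 + 33) - (2*(-9)*(47 - 9) + 8100) = 33*32 - (2*(-9)*38 + 8100) = 1056 - (-684 + 8100) = 1056 - 1*7416 = 1056 - 7416 = -6360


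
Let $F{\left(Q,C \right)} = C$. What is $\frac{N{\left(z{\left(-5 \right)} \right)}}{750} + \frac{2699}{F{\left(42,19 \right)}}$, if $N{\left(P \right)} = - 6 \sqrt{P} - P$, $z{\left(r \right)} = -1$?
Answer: $\frac{2024269}{14250} - \frac{i}{125} \approx 142.05 - 0.008 i$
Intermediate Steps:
$N{\left(P \right)} = - P - 6 \sqrt{P}$
$\frac{N{\left(z{\left(-5 \right)} \right)}}{750} + \frac{2699}{F{\left(42,19 \right)}} = \frac{\left(-1\right) \left(-1\right) - 6 \sqrt{-1}}{750} + \frac{2699}{19} = \left(1 - 6 i\right) \frac{1}{750} + 2699 \cdot \frac{1}{19} = \left(\frac{1}{750} - \frac{i}{125}\right) + \frac{2699}{19} = \frac{2024269}{14250} - \frac{i}{125}$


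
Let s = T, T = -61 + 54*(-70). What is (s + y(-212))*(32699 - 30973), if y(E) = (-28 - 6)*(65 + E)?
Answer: 1996982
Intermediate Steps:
T = -3841 (T = -61 - 3780 = -3841)
s = -3841
y(E) = -2210 - 34*E (y(E) = -34*(65 + E) = -2210 - 34*E)
(s + y(-212))*(32699 - 30973) = (-3841 + (-2210 - 34*(-212)))*(32699 - 30973) = (-3841 + (-2210 + 7208))*1726 = (-3841 + 4998)*1726 = 1157*1726 = 1996982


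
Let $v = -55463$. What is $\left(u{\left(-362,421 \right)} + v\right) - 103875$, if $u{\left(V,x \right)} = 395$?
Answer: $-158943$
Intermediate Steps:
$\left(u{\left(-362,421 \right)} + v\right) - 103875 = \left(395 - 55463\right) - 103875 = -55068 - 103875 = -158943$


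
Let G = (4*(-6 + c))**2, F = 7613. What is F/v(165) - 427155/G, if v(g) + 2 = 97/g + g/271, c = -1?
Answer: -141114072285/14079856 ≈ -10022.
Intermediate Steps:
G = 784 (G = (4*(-6 - 1))**2 = (4*(-7))**2 = (-28)**2 = 784)
v(g) = -2 + 97/g + g/271 (v(g) = -2 + (97/g + g/271) = -2 + 97/g + g/271)
F/v(165) - 427155/G = 7613/(-2 + 97/165 + (1/271)*165) - 427155/784 = 7613/(-2 + 97*(1/165) + 165/271) - 427155*1/784 = 7613/(-2 + 97/165 + 165/271) - 427155/784 = 7613/(-35918/44715) - 427155/784 = 7613*(-44715/35918) - 427155/784 = -340415295/35918 - 427155/784 = -141114072285/14079856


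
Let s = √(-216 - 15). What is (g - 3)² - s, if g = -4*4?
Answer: 361 - I*√231 ≈ 361.0 - 15.199*I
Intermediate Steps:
s = I*√231 (s = √(-231) = I*√231 ≈ 15.199*I)
g = -16
(g - 3)² - s = (-16 - 3)² - I*√231 = (-19)² - I*√231 = 361 - I*√231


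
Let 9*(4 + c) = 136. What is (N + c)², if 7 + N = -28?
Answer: 46225/81 ≈ 570.68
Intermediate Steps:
N = -35 (N = -7 - 28 = -35)
c = 100/9 (c = -4 + (⅑)*136 = -4 + 136/9 = 100/9 ≈ 11.111)
(N + c)² = (-35 + 100/9)² = (-215/9)² = 46225/81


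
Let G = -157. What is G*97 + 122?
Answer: -15107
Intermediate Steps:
G*97 + 122 = -157*97 + 122 = -15229 + 122 = -15107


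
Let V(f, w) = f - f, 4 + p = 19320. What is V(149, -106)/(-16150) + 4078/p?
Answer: 2039/9658 ≈ 0.21112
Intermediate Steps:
p = 19316 (p = -4 + 19320 = 19316)
V(f, w) = 0
V(149, -106)/(-16150) + 4078/p = 0/(-16150) + 4078/19316 = 0*(-1/16150) + 4078*(1/19316) = 0 + 2039/9658 = 2039/9658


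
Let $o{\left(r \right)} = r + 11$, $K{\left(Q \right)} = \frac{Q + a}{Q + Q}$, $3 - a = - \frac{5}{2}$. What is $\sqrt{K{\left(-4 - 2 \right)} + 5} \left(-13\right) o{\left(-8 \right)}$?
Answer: $- \frac{143 \sqrt{6}}{4} \approx -87.569$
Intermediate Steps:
$a = \frac{11}{2}$ ($a = 3 - - \frac{5}{2} = 3 + \frac{5}{2} = \frac{11}{2} \approx 5.5$)
$K{\left(Q \right)} = \frac{\frac{11}{2} + Q}{2 Q}$ ($K{\left(Q \right)} = \frac{Q + \frac{11}{2}}{Q + Q} = \frac{\frac{11}{2} + Q}{2 Q}$)
$o{\left(r \right)} = 11 + r$
$\sqrt{K{\left(-4 - 2 \right)} + 5} \left(-13\right) o{\left(-8 \right)} = \sqrt{\frac{11 + 2 \left(-4 - 2\right)}{4 \left(-4 - 2\right)} + 5} \left(-13\right) \left(11 - 8\right) = \sqrt{\frac{11 + 2 \left(-6\right)}{4 \left(-6\right)} + 5} \left(-13\right) 3 = \sqrt{\frac{1}{4} \left(- \frac{1}{6}\right) \left(11 - 12\right) + 5} \left(-13\right) 3 = \sqrt{\frac{1}{4} \left(- \frac{1}{6}\right) \left(-1\right) + 5} \left(-13\right) 3 = \sqrt{\frac{1}{24} + 5} \left(-13\right) 3 = \sqrt{\frac{121}{24}} \left(-13\right) 3 = \frac{11 \sqrt{6}}{12} \left(-13\right) 3 = - \frac{143 \sqrt{6}}{12} \cdot 3 = - \frac{143 \sqrt{6}}{4}$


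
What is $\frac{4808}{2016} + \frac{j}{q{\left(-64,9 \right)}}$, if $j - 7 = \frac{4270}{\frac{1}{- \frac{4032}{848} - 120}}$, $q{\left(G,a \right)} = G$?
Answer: $\frac{1779180395}{213696} \approx 8325.8$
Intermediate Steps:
$j = - \frac{28232869}{53}$ ($j = 7 + \frac{4270}{\frac{1}{- \frac{4032}{848} - 120}} = 7 + \frac{4270}{\frac{1}{\left(-4032\right) \frac{1}{848} - 120}} = 7 + \frac{4270}{\frac{1}{- \frac{252}{53} - 120}} = 7 + \frac{4270}{\frac{1}{- \frac{6612}{53}}} = 7 + \frac{4270}{- \frac{53}{6612}} = 7 + 4270 \left(- \frac{6612}{53}\right) = 7 - \frac{28233240}{53} = - \frac{28232869}{53} \approx -5.327 \cdot 10^{5}$)
$\frac{4808}{2016} + \frac{j}{q{\left(-64,9 \right)}} = \frac{4808}{2016} - \frac{28232869}{53 \left(-64\right)} = 4808 \cdot \frac{1}{2016} - - \frac{28232869}{3392} = \frac{601}{252} + \frac{28232869}{3392} = \frac{1779180395}{213696}$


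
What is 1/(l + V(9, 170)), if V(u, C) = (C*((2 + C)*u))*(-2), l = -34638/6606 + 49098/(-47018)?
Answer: -25883409/13623118570786 ≈ -1.9000e-6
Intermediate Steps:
l = -162745906/25883409 (l = -34638*1/6606 + 49098*(-1/47018) = -5773/1101 - 24549/23509 = -162745906/25883409 ≈ -6.2877)
V(u, C) = -2*C*u*(2 + C) (V(u, C) = (C*(u*(2 + C)))*(-2) = (C*u*(2 + C))*(-2) = -2*C*u*(2 + C))
1/(l + V(9, 170)) = 1/(-162745906/25883409 - 2*170*9*(2 + 170)) = 1/(-162745906/25883409 - 2*170*9*172) = 1/(-162745906/25883409 - 526320) = 1/(-13623118570786/25883409) = -25883409/13623118570786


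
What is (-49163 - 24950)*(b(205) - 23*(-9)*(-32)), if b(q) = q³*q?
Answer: -130890524696113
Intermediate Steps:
b(q) = q⁴
(-49163 - 24950)*(b(205) - 23*(-9)*(-32)) = (-49163 - 24950)*(205⁴ - 23*(-9)*(-32)) = -74113*(1766100625 + 207*(-32)) = -74113*(1766100625 - 6624) = -74113*1766094001 = -130890524696113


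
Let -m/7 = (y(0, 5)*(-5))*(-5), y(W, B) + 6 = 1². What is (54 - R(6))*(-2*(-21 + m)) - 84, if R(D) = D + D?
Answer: -71820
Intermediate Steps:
y(W, B) = -5 (y(W, B) = -6 + 1² = -6 + 1 = -5)
R(D) = 2*D
m = 875 (m = -7*(-5*(-5))*(-5) = -175*(-5) = -7*(-125) = 875)
(54 - R(6))*(-2*(-21 + m)) - 84 = (54 - 2*6)*(-2*(-21 + 875)) - 84 = (54 - 1*12)*(-2*854) - 84 = (54 - 12)*(-1708) - 84 = 42*(-1708) - 84 = -71736 - 84 = -71820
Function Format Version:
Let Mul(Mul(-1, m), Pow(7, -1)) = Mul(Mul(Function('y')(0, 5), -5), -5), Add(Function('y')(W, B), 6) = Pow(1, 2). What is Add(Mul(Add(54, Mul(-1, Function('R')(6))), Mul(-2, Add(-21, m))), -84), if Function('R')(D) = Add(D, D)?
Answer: -71820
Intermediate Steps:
Function('y')(W, B) = -5 (Function('y')(W, B) = Add(-6, Pow(1, 2)) = Add(-6, 1) = -5)
Function('R')(D) = Mul(2, D)
m = 875 (m = Mul(-7, Mul(Mul(-5, -5), -5)) = Mul(-7, Mul(25, -5)) = Mul(-7, -125) = 875)
Add(Mul(Add(54, Mul(-1, Function('R')(6))), Mul(-2, Add(-21, m))), -84) = Add(Mul(Add(54, Mul(-1, Mul(2, 6))), Mul(-2, Add(-21, 875))), -84) = Add(Mul(Add(54, Mul(-1, 12)), Mul(-2, 854)), -84) = Add(Mul(Add(54, -12), -1708), -84) = Add(Mul(42, -1708), -84) = Add(-71736, -84) = -71820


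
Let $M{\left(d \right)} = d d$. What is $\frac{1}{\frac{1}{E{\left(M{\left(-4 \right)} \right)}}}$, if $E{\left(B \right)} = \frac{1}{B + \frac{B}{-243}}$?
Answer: $\frac{243}{3872} \approx 0.062758$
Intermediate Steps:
$M{\left(d \right)} = d^{2}$
$E{\left(B \right)} = \frac{243}{242 B}$ ($E{\left(B \right)} = \frac{1}{B + B \left(- \frac{1}{243}\right)} = \frac{1}{B - \frac{B}{243}} = \frac{1}{\frac{242}{243} B} = \frac{243}{242 B}$)
$\frac{1}{\frac{1}{E{\left(M{\left(-4 \right)} \right)}}} = \frac{1}{\frac{1}{\frac{243}{242} \frac{1}{\left(-4\right)^{2}}}} = \frac{1}{\frac{1}{\frac{243}{242} \cdot \frac{1}{16}}} = \frac{1}{\frac{1}{\frac{243}{3872}}} = \frac{1}{\frac{3872}{243}} = \frac{243}{3872}$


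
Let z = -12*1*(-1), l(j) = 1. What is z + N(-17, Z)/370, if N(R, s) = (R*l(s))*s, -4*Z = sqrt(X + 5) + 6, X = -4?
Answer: 17879/1480 ≈ 12.080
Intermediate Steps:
z = 12 (z = -12*(-1) = 12)
Z = -7/4 (Z = -(sqrt(-4 + 5) + 6)/4 = -(sqrt(1) + 6)/4 = -(1 + 6)/4 = -1/4*7 = -7/4 ≈ -1.7500)
N(R, s) = R*s (N(R, s) = (R*1)*s = R*s)
z + N(-17, Z)/370 = 12 - 17*(-7/4)/370 = 12 + (119/4)*(1/370) = 12 + 119/1480 = 17879/1480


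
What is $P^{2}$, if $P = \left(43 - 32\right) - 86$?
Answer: $5625$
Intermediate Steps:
$P = -75$ ($P = \left(43 - 32\right) - 86 = 11 - 86 = -75$)
$P^{2} = \left(-75\right)^{2} = 5625$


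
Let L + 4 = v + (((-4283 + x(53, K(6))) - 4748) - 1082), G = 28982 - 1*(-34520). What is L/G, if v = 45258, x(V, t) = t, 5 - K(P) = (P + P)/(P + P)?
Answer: 35145/63502 ≈ 0.55345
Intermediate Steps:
K(P) = 4 (K(P) = 5 - (P + P)/(P + P) = 5 - 2*P/(2*P) = 5 - 2*P*1/(2*P) = 5 - 1*1 = 5 - 1 = 4)
G = 63502 (G = 28982 + 34520 = 63502)
L = 35145 (L = -4 + (45258 + (((-4283 + 4) - 4748) - 1082)) = -4 + (45258 + ((-4279 - 4748) - 1082)) = -4 + (45258 + (-9027 - 1082)) = -4 + (45258 - 10109) = -4 + 35149 = 35145)
L/G = 35145/63502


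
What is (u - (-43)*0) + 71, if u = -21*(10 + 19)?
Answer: -538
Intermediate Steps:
u = -609 (u = -21*29 = -609)
(u - (-43)*0) + 71 = (-609 - (-43)*0) + 71 = (-609 - 1*0) + 71 = (-609 + 0) + 71 = -609 + 71 = -538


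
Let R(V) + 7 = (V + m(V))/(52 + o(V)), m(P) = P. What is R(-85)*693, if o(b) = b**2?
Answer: -35418537/7277 ≈ -4867.2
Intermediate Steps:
R(V) = -7 + 2*V/(52 + V**2) (R(V) = -7 + (V + V)/(52 + V**2) = -7 + (2*V)/(52 + V**2) = -7 + 2*V/(52 + V**2))
R(-85)*693 = ((-364 - 7*(-85)**2 + 2*(-85))/(52 + (-85)**2))*693 = ((-364 - 7*7225 - 170)/(52 + 7225))*693 = ((-364 - 50575 - 170)/7277)*693 = ((1/7277)*(-51109))*693 = -51109/7277*693 = -35418537/7277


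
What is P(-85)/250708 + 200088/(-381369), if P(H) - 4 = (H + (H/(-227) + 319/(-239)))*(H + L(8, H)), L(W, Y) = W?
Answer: -861499260388815/1729083967066252 ≈ -0.49824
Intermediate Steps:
P(H) = 4 + (8 + H)*(-319/239 + 226*H/227) (P(H) = 4 + (H + (H/(-227) + 319/(-239)))*(H + 8) = 4 + (H + (H*(-1/227) + 319*(-1/239)))*(8 + H) = 4 + (H + (-H/227 - 319/239))*(8 + H) = 4 + (H + (-319/239 - H/227))*(8 + H) = 4 + (-319/239 + 226*H/227)*(8 + H) = 4 + (8 + H)*(-319/239 + 226*H/227))
P(-85)/250708 + 200088/(-381369) = (-1596/239 + (226/227)*(-85)² + (359699/54253)*(-85))/250708 + 200088/(-381369) = (-1596/239 + (226/227)*7225 - 30574415/54253)*(1/250708) + 200088*(-1/381369) = (-1596/239 + 1632850/227 - 30574415/54253)*(1/250708) - 66696/127123 = (359314443/54253)*(1/250708) - 66696/127123 = 359314443/13601661124 - 66696/127123 = -861499260388815/1729083967066252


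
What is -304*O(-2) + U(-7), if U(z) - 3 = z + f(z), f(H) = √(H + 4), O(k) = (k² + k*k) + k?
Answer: -1828 + I*√3 ≈ -1828.0 + 1.732*I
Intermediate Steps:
O(k) = k + 2*k² (O(k) = (k² + k²) + k = 2*k² + k = k + 2*k²)
f(H) = √(4 + H)
U(z) = 3 + z + √(4 + z) (U(z) = 3 + (z + √(4 + z)) = 3 + z + √(4 + z))
-304*O(-2) + U(-7) = -(-608)*(1 + 2*(-2)) + (3 - 7 + √(4 - 7)) = -(-608)*(1 - 4) + (3 - 7 + √(-3)) = -(-608)*(-3) + (3 - 7 + I*√3) = -304*6 + (-4 + I*√3) = -1824 + (-4 + I*√3) = -1828 + I*√3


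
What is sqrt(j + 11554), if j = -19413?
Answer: I*sqrt(7859) ≈ 88.651*I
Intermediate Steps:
sqrt(j + 11554) = sqrt(-19413 + 11554) = sqrt(-7859) = I*sqrt(7859)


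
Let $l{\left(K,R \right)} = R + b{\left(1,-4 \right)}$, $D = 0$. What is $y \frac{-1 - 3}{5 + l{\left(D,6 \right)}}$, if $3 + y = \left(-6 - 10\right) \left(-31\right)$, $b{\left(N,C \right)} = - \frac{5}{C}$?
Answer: $- \frac{7888}{49} \approx -160.98$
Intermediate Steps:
$l{\left(K,R \right)} = \frac{5}{4} + R$ ($l{\left(K,R \right)} = R - \frac{5}{-4} = R - - \frac{5}{4} = R + \frac{5}{4} = \frac{5}{4} + R$)
$y = 493$ ($y = -3 + \left(-6 - 10\right) \left(-31\right) = -3 - -496 = -3 + 496 = 493$)
$y \frac{-1 - 3}{5 + l{\left(D,6 \right)}} = 493 \frac{-1 - 3}{5 + \left(\frac{5}{4} + 6\right)} = 493 \left(- \frac{4}{5 + \frac{29}{4}}\right) = 493 \left(- \frac{4}{\frac{49}{4}}\right) = 493 \left(\left(-4\right) \frac{4}{49}\right) = 493 \left(- \frac{16}{49}\right) = - \frac{7888}{49}$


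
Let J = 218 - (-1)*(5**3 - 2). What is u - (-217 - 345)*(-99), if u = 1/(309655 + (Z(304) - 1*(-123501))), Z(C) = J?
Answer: -24118906085/433497 ≈ -55638.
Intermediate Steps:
J = 341 (J = 218 - (-1)*(125 - 2) = 218 - (-1)*123 = 218 - 1*(-123) = 218 + 123 = 341)
Z(C) = 341
u = 1/433497 (u = 1/(309655 + (341 - 1*(-123501))) = 1/(309655 + (341 + 123501)) = 1/(309655 + 123842) = 1/433497 ≈ 2.3068e-6)
u - (-217 - 345)*(-99) = 1/433497 - (-217 - 345)*(-99) = 1/433497 - (-562)*(-99) = 1/433497 - 1*55638 = 1/433497 - 55638 = -24118906085/433497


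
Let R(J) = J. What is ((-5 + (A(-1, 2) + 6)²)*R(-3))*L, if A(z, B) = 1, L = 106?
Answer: -13992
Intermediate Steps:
((-5 + (A(-1, 2) + 6)²)*R(-3))*L = ((-5 + (1 + 6)²)*(-3))*106 = ((-5 + 7²)*(-3))*106 = ((-5 + 49)*(-3))*106 = (44*(-3))*106 = -132*106 = -13992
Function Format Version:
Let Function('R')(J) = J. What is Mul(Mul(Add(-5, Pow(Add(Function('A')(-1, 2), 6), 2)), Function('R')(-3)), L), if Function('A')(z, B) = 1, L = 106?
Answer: -13992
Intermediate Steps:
Mul(Mul(Add(-5, Pow(Add(Function('A')(-1, 2), 6), 2)), Function('R')(-3)), L) = Mul(Mul(Add(-5, Pow(Add(1, 6), 2)), -3), 106) = Mul(Mul(Add(-5, Pow(7, 2)), -3), 106) = Mul(Mul(Add(-5, 49), -3), 106) = Mul(Mul(44, -3), 106) = Mul(-132, 106) = -13992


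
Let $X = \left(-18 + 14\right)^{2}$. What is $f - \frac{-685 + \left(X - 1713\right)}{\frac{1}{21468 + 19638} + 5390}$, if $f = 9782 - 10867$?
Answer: $- \frac{240296140493}{221561341} \approx -1084.6$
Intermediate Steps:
$f = -1085$
$X = 16$ ($X = \left(-4\right)^{2} = 16$)
$f - \frac{-685 + \left(X - 1713\right)}{\frac{1}{21468 + 19638} + 5390} = -1085 - \frac{-685 + \left(16 - 1713\right)}{\frac{1}{21468 + 19638} + 5390} = -1085 - \frac{-685 - 1697}{\frac{1}{41106} + 5390} = -1085 - - \frac{2382}{\frac{1}{41106} + 5390} = -1085 - - \frac{2382}{\frac{221561341}{41106}} = -1085 - \left(-2382\right) \frac{41106}{221561341} = -1085 - - \frac{97914492}{221561341} = -1085 + \frac{97914492}{221561341} = - \frac{240296140493}{221561341}$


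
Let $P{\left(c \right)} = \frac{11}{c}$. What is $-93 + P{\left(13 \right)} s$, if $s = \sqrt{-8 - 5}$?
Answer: $-93 + \frac{11 i \sqrt{13}}{13} \approx -93.0 + 3.0508 i$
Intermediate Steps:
$s = i \sqrt{13}$ ($s = \sqrt{-13} = i \sqrt{13} \approx 3.6056 i$)
$-93 + P{\left(13 \right)} s = -93 + \frac{11}{13} i \sqrt{13} = -93 + 11 \cdot \frac{1}{13} i \sqrt{13} = -93 + \frac{11 i \sqrt{13}}{13}$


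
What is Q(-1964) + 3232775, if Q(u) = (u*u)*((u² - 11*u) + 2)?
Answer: 14962076401767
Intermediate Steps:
Q(u) = u²*(2 + u² - 11*u)
Q(-1964) + 3232775 = (-1964)²*(2 + (-1964)² - 11*(-1964)) + 3232775 = 3857296*(2 + 3857296 + 21604) + 3232775 = 3857296*3878902 + 3232775 = 14962073168992 + 3232775 = 14962076401767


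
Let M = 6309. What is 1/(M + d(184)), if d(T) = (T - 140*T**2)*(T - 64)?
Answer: -1/568752411 ≈ -1.7582e-9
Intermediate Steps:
d(T) = (-64 + T)*(T - 140*T**2) (d(T) = (T - 140*T**2)*(-64 + T) = (-64 + T)*(T - 140*T**2))
1/(M + d(184)) = 1/(6309 + 184*(-64 - 140*184**2 + 8961*184)) = 1/(6309 + 184*(-64 - 140*33856 + 1648824)) = 1/(6309 + 184*(-64 - 4739840 + 1648824)) = 1/(6309 + 184*(-3091080)) = 1/(6309 - 568758720) = 1/(-568752411) = -1/568752411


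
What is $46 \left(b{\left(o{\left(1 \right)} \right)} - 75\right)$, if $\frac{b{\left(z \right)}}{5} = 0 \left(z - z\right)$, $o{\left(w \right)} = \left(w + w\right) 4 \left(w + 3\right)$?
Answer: $-3450$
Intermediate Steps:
$o{\left(w \right)} = 8 w \left(3 + w\right)$ ($o{\left(w \right)} = 2 w 4 \left(3 + w\right) = 8 w \left(3 + w\right)$)
$b{\left(z \right)} = 0$ ($b{\left(z \right)} = 5 \cdot 0 \left(z - z\right) = 5 \cdot 0 \cdot 0 = 5 \cdot 0 = 0$)
$46 \left(b{\left(o{\left(1 \right)} \right)} - 75\right) = 46 \left(0 - 75\right) = 46 \left(-75\right) = -3450$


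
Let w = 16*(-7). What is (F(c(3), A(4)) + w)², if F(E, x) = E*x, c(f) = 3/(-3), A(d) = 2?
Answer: 12996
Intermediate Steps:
c(f) = -1 (c(f) = 3*(-⅓) = -1)
w = -112
(F(c(3), A(4)) + w)² = (-1*2 - 112)² = (-2 - 112)² = (-114)² = 12996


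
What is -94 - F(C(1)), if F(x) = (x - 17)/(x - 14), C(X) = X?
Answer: -1238/13 ≈ -95.231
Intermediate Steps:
F(x) = (-17 + x)/(-14 + x)
-94 - F(C(1)) = -94 - (-17 + 1)/(-14 + 1) = -94 - (-16)/(-13) = -94 - (-1)*(-16)/13 = -94 - 1*16/13 = -94 - 16/13 = -1238/13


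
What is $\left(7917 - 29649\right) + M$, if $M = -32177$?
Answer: $-53909$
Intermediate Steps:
$\left(7917 - 29649\right) + M = \left(7917 - 29649\right) - 32177 = -21732 - 32177 = -53909$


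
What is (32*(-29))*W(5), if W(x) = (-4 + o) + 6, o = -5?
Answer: 2784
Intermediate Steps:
W(x) = -3 (W(x) = (-4 - 5) + 6 = -9 + 6 = -3)
(32*(-29))*W(5) = (32*(-29))*(-3) = -928*(-3) = 2784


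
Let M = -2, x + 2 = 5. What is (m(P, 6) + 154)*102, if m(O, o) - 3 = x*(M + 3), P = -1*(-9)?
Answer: 16320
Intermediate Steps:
x = 3 (x = -2 + 5 = 3)
P = 9
m(O, o) = 6 (m(O, o) = 3 + 3*(-2 + 3) = 3 + 3*1 = 3 + 3 = 6)
(m(P, 6) + 154)*102 = (6 + 154)*102 = 160*102 = 16320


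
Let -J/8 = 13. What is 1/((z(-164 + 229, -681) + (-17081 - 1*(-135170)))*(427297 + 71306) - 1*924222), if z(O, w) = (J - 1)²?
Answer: 1/64375703520 ≈ 1.5534e-11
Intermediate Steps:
J = -104 (J = -8*13 = -104)
z(O, w) = 11025 (z(O, w) = (-104 - 1)² = (-105)² = 11025)
1/((z(-164 + 229, -681) + (-17081 - 1*(-135170)))*(427297 + 71306) - 1*924222) = 1/((11025 + (-17081 - 1*(-135170)))*(427297 + 71306) - 1*924222) = 1/((11025 + (-17081 + 135170))*498603 - 924222) = 1/((11025 + 118089)*498603 - 924222) = 1/(129114*498603 - 924222) = 1/(64376627742 - 924222) = 1/64375703520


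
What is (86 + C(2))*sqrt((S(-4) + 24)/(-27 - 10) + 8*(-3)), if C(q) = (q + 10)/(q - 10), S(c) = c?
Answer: 169*I*sqrt(8399)/37 ≈ 418.6*I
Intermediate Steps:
C(q) = (10 + q)/(-10 + q)
(86 + C(2))*sqrt((S(-4) + 24)/(-27 - 10) + 8*(-3)) = (86 + (10 + 2)/(-10 + 2))*sqrt((-4 + 24)/(-27 - 10) + 8*(-3)) = (86 + 12/(-8))*sqrt(20/(-37) - 24) = (86 - 1/8*12)*sqrt(20*(-1/37) - 24) = (86 - 3/2)*sqrt(-20/37 - 24) = 169*sqrt(-908/37)/2 = 169*(2*I*sqrt(8399)/37)/2 = 169*I*sqrt(8399)/37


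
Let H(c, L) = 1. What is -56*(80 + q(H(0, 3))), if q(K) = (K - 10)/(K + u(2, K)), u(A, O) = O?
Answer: -4228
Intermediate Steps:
q(K) = (-10 + K)/(2*K) (q(K) = (K - 10)/(K + K) = (-10 + K)/((2*K)) = (-10 + K)*(1/(2*K)) = (-10 + K)/(2*K))
-56*(80 + q(H(0, 3))) = -56*(80 + (1/2)*(-10 + 1)/1) = -56*(80 + (1/2)*1*(-9)) = -56*(80 - 9/2) = -56*151/2 = -4228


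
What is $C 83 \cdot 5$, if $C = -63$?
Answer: $-26145$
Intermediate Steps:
$C 83 \cdot 5 = \left(-63\right) 83 \cdot 5 = \left(-5229\right) 5 = -26145$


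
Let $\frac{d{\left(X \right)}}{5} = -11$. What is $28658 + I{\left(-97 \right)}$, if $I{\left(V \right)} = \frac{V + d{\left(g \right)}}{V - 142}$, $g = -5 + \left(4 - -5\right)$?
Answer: $\frac{6849414}{239} \approx 28659.0$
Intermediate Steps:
$g = 4$ ($g = -5 + \left(4 + 5\right) = -5 + 9 = 4$)
$d{\left(X \right)} = -55$ ($d{\left(X \right)} = 5 \left(-11\right) = -55$)
$I{\left(V \right)} = \frac{-55 + V}{-142 + V}$ ($I{\left(V \right)} = \frac{V - 55}{V - 142} = \frac{-55 + V}{-142 + V}$)
$28658 + I{\left(-97 \right)} = 28658 + \frac{-55 - 97}{-142 - 97} = 28658 + \frac{1}{-239} \left(-152\right) = 28658 - - \frac{152}{239} = 28658 + \frac{152}{239} = \frac{6849414}{239}$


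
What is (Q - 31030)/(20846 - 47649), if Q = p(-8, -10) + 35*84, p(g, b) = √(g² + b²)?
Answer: 28090/26803 - 2*√41/26803 ≈ 1.0475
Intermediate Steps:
p(g, b) = √(b² + g²)
Q = 2940 + 2*√41 (Q = √((-10)² + (-8)²) + 35*84 = √(100 + 64) + 2940 = √164 + 2940 = 2*√41 + 2940 = 2940 + 2*√41 ≈ 2952.8)
(Q - 31030)/(20846 - 47649) = ((2940 + 2*√41) - 31030)/(20846 - 47649) = (-28090 + 2*√41)/(-26803) = (-28090 + 2*√41)*(-1/26803) = 28090/26803 - 2*√41/26803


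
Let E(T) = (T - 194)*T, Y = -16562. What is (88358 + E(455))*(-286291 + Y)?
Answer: -62724793389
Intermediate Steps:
E(T) = T*(-194 + T) (E(T) = (-194 + T)*T = T*(-194 + T))
(88358 + E(455))*(-286291 + Y) = (88358 + 455*(-194 + 455))*(-286291 - 16562) = (88358 + 455*261)*(-302853) = (88358 + 118755)*(-302853) = 207113*(-302853) = -62724793389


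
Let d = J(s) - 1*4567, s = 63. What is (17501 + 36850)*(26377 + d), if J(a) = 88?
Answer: 1190178198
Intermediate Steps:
d = -4479 (d = 88 - 1*4567 = 88 - 4567 = -4479)
(17501 + 36850)*(26377 + d) = (17501 + 36850)*(26377 - 4479) = 54351*21898 = 1190178198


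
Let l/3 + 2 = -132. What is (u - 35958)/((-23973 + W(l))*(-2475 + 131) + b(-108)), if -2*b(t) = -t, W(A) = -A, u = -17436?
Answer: -8899/9208395 ≈ -0.00096640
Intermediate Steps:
l = -402 (l = -6 + 3*(-132) = -6 - 396 = -402)
b(t) = t/2 (b(t) = -(-1)*t/2 = t/2)
(u - 35958)/((-23973 + W(l))*(-2475 + 131) + b(-108)) = (-17436 - 35958)/((-23973 - 1*(-402))*(-2475 + 131) + (½)*(-108)) = -53394/((-23973 + 402)*(-2344) - 54) = -53394/(-23571*(-2344) - 54) = -53394/(55250424 - 54) = -53394/55250370 = -53394*1/55250370 = -8899/9208395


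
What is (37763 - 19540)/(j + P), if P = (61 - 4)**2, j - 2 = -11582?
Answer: -18223/8331 ≈ -2.1874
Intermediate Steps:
j = -11580 (j = 2 - 11582 = -11580)
P = 3249 (P = 57**2 = 3249)
(37763 - 19540)/(j + P) = (37763 - 19540)/(-11580 + 3249) = 18223/(-8331) = 18223*(-1/8331) = -18223/8331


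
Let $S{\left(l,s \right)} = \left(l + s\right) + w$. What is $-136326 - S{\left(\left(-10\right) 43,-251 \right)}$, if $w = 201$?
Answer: $-135846$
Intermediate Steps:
$S{\left(l,s \right)} = 201 + l + s$ ($S{\left(l,s \right)} = \left(l + s\right) + 201 = 201 + l + s$)
$-136326 - S{\left(\left(-10\right) 43,-251 \right)} = -136326 - \left(201 - 430 - 251\right) = -136326 - -480 = -136326 + 480 = -135846$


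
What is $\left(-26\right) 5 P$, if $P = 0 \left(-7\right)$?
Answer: $0$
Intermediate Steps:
$P = 0$
$\left(-26\right) 5 P = \left(-26\right) 5 \cdot 0 = \left(-130\right) 0 = 0$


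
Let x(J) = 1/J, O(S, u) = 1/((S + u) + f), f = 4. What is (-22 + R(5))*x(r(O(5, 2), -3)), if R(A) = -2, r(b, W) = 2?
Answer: -12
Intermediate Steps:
O(S, u) = 1/(4 + S + u) (O(S, u) = 1/((S + u) + 4) = 1/(4 + S + u))
(-22 + R(5))*x(r(O(5, 2), -3)) = (-22 - 2)/2 = -24*½ = -12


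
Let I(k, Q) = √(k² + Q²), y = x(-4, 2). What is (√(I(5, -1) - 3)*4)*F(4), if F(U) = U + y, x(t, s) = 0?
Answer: 16*√(-3 + √26) ≈ 23.181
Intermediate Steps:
y = 0
F(U) = U (F(U) = U + 0 = U)
I(k, Q) = √(Q² + k²)
(√(I(5, -1) - 3)*4)*F(4) = (√(√((-1)² + 5²) - 3)*4)*4 = (√(√(1 + 25) - 3)*4)*4 = (√(√26 - 3)*4)*4 = (√(-3 + √26)*4)*4 = (4*√(-3 + √26))*4 = 16*√(-3 + √26)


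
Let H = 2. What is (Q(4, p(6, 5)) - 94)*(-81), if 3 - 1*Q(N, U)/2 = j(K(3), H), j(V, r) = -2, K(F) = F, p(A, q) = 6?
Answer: 6804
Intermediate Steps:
Q(N, U) = 10 (Q(N, U) = 6 - 2*(-2) = 6 + 4 = 10)
(Q(4, p(6, 5)) - 94)*(-81) = (10 - 94)*(-81) = -84*(-81) = 6804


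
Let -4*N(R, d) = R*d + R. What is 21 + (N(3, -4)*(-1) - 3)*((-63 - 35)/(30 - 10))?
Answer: 1869/40 ≈ 46.725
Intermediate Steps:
N(R, d) = -R/4 - R*d/4 (N(R, d) = -(R*d + R)/4 = -(R + R*d)/4 = -R/4 - R*d/4)
21 + (N(3, -4)*(-1) - 3)*((-63 - 35)/(30 - 10)) = 21 + (-¼*3*(1 - 4)*(-1) - 3)*((-63 - 35)/(30 - 10)) = 21 + (-¼*3*(-3)*(-1) - 3)*(-98/20) = 21 + ((9/4)*(-1) - 3)*(-98*1/20) = 21 + (-9/4 - 3)*(-49/10) = 21 - 21/4*(-49/10) = 21 + 1029/40 = 1869/40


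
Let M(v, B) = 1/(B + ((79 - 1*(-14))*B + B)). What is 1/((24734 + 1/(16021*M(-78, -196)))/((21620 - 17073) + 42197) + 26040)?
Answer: 374442812/9750688946877 ≈ 3.8402e-5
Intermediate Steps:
M(v, B) = 1/(95*B) (M(v, B) = 1/(B + ((79 + 14)*B + B)) = 1/(B + (93*B + B)) = 1/(B + 94*B) = 1/(95*B))
1/((24734 + 1/(16021*M(-78, -196)))/((21620 - 17073) + 42197) + 26040) = 1/((24734 + 1/(16021*(((1/95)/(-196)))))/((21620 - 17073) + 42197) + 26040) = 1/((24734 + 1/(16021*(((1/95)*(-1/196)))))/(4547 + 42197) + 26040) = 1/((24734 + 1/(16021*(-1/18620)))/46744 + 26040) = 1/((24734 + (1/16021)*(-18620))*(1/46744) + 26040) = 1/((24734 - 18620/16021)*(1/46744) + 26040) = 1/((396244794/16021)*(1/46744) + 26040) = 1/(198122397/374442812 + 26040) = 1/(9750688946877/374442812) = 374442812/9750688946877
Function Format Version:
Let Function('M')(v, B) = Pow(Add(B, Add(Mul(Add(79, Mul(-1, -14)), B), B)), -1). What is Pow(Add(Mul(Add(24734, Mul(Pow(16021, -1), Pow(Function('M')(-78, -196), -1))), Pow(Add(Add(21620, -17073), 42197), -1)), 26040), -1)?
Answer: Rational(374442812, 9750688946877) ≈ 3.8402e-5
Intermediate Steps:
Function('M')(v, B) = Mul(Rational(1, 95), Pow(B, -1)) (Function('M')(v, B) = Pow(Add(B, Add(Mul(Add(79, 14), B), B)), -1) = Pow(Add(B, Add(Mul(93, B), B)), -1) = Pow(Add(B, Mul(94, B)), -1) = Pow(Mul(95, B), -1) = Mul(Rational(1, 95), Pow(B, -1)))
Pow(Add(Mul(Add(24734, Mul(Pow(16021, -1), Pow(Function('M')(-78, -196), -1))), Pow(Add(Add(21620, -17073), 42197), -1)), 26040), -1) = Pow(Add(Mul(Add(24734, Mul(Pow(16021, -1), Pow(Mul(Rational(1, 95), Pow(-196, -1)), -1))), Pow(Add(Add(21620, -17073), 42197), -1)), 26040), -1) = Pow(Add(Mul(Add(24734, Mul(Rational(1, 16021), Pow(Mul(Rational(1, 95), Rational(-1, 196)), -1))), Pow(Add(4547, 42197), -1)), 26040), -1) = Pow(Add(Mul(Add(24734, Mul(Rational(1, 16021), Pow(Rational(-1, 18620), -1))), Pow(46744, -1)), 26040), -1) = Pow(Add(Mul(Add(24734, Mul(Rational(1, 16021), -18620)), Rational(1, 46744)), 26040), -1) = Pow(Add(Mul(Add(24734, Rational(-18620, 16021)), Rational(1, 46744)), 26040), -1) = Pow(Add(Mul(Rational(396244794, 16021), Rational(1, 46744)), 26040), -1) = Pow(Add(Rational(198122397, 374442812), 26040), -1) = Pow(Rational(9750688946877, 374442812), -1) = Rational(374442812, 9750688946877)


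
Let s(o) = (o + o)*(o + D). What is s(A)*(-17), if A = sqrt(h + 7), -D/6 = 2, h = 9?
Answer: 1088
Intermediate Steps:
D = -12 (D = -6*2 = -12)
A = 4 (A = sqrt(9 + 7) = sqrt(16) = 4)
s(o) = 2*o*(-12 + o) (s(o) = (o + o)*(o - 12) = (2*o)*(-12 + o) = 2*o*(-12 + o))
s(A)*(-17) = (2*4*(-12 + 4))*(-17) = (2*4*(-8))*(-17) = -64*(-17) = 1088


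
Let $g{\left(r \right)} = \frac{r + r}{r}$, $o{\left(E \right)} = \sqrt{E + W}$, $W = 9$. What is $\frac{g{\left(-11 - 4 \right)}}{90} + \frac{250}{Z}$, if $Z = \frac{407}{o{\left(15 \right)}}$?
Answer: $\frac{1}{45} + \frac{500 \sqrt{6}}{407} \approx 3.0314$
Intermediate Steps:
$o{\left(E \right)} = \sqrt{9 + E}$ ($o{\left(E \right)} = \sqrt{E + 9} = \sqrt{9 + E}$)
$g{\left(r \right)} = 2$ ($g{\left(r \right)} = \frac{2 r}{r} = 2$)
$Z = \frac{407 \sqrt{6}}{12}$ ($Z = \frac{407}{\sqrt{9 + 15}} = \frac{407}{\sqrt{24}} = \frac{407}{2 \sqrt{6}} = 407 \frac{\sqrt{6}}{12} = \frac{407 \sqrt{6}}{12} \approx 83.078$)
$\frac{g{\left(-11 - 4 \right)}}{90} + \frac{250}{Z} = \frac{2}{90} + \frac{250}{\frac{407}{12} \sqrt{6}} = 2 \cdot \frac{1}{90} + 250 \frac{2 \sqrt{6}}{407} = \frac{1}{45} + \frac{500 \sqrt{6}}{407}$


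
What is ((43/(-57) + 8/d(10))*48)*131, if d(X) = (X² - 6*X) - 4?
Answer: -190736/57 ≈ -3346.2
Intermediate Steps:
d(X) = -4 + X² - 6*X
((43/(-57) + 8/d(10))*48)*131 = ((43/(-57) + 8/(-4 + 10² - 6*10))*48)*131 = ((43*(-1/57) + 8/(-4 + 100 - 60))*48)*131 = ((-43/57 + 8/36)*48)*131 = ((-43/57 + 8*(1/36))*48)*131 = ((-43/57 + 2/9)*48)*131 = -91/171*48*131 = -1456/57*131 = -190736/57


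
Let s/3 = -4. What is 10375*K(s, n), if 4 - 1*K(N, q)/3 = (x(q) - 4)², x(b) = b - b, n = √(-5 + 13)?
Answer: -373500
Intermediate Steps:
s = -12 (s = 3*(-4) = -12)
n = 2*√2 (n = √8 = 2*√2 ≈ 2.8284)
x(b) = 0
K(N, q) = -36 (K(N, q) = 12 - 3*(0 - 4)² = 12 - 3*(-4)² = 12 - 3*16 = 12 - 48 = -36)
10375*K(s, n) = 10375*(-36) = -373500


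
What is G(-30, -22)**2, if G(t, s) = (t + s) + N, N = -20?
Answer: 5184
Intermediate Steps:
G(t, s) = -20 + s + t (G(t, s) = (t + s) - 20 = (s + t) - 20 = -20 + s + t)
G(-30, -22)**2 = (-20 - 22 - 30)**2 = (-72)**2 = 5184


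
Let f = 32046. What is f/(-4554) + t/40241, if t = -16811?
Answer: -227686730/30542919 ≈ -7.4547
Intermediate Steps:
f/(-4554) + t/40241 = 32046/(-4554) - 16811/40241 = 32046*(-1/4554) - 16811*1/40241 = -5341/759 - 16811/40241 = -227686730/30542919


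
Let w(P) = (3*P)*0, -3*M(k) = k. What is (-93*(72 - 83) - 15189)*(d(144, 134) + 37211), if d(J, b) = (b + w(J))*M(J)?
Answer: -436015314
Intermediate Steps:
M(k) = -k/3
w(P) = 0
d(J, b) = -J*b/3 (d(J, b) = (b + 0)*(-J/3) = b*(-J/3) = -J*b/3)
(-93*(72 - 83) - 15189)*(d(144, 134) + 37211) = (-93*(72 - 83) - 15189)*(-⅓*144*134 + 37211) = (-93*(-11) - 15189)*(-6432 + 37211) = (1023 - 15189)*30779 = -14166*30779 = -436015314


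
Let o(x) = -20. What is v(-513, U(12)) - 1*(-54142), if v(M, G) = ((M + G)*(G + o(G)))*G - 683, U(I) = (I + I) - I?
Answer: 101555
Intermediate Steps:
U(I) = I (U(I) = 2*I - I = I)
v(M, G) = -683 + G*(-20 + G)*(G + M) (v(M, G) = ((M + G)*(G - 20))*G - 683 = ((G + M)*(-20 + G))*G - 683 = ((-20 + G)*(G + M))*G - 683 = G*(-20 + G)*(G + M) - 683 = -683 + G*(-20 + G)*(G + M))
v(-513, U(12)) - 1*(-54142) = (-683 + 12³ - 20*12² - 513*12² - 20*12*(-513)) - 1*(-54142) = (-683 + 1728 - 20*144 - 513*144 + 123120) + 54142 = (-683 + 1728 - 2880 - 73872 + 123120) + 54142 = 47413 + 54142 = 101555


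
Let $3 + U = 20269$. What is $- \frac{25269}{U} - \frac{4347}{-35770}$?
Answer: $- \frac{29134851}{25889815} \approx -1.1253$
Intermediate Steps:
$U = 20266$ ($U = -3 + 20269 = 20266$)
$- \frac{25269}{U} - \frac{4347}{-35770} = - \frac{25269}{20266} - \frac{4347}{-35770} = \left(-25269\right) \frac{1}{20266} - - \frac{621}{5110} = - \frac{25269}{20266} + \frac{621}{5110} = - \frac{29134851}{25889815}$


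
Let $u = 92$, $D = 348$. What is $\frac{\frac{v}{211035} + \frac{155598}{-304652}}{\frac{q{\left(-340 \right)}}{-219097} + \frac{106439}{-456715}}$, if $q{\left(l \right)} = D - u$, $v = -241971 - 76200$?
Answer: $\frac{432840857277059052227}{50228061191619105762} \approx 8.6175$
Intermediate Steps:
$v = -318171$ ($v = -241971 - 76200 = -318171$)
$q{\left(l \right)} = 256$ ($q{\left(l \right)} = 348 - 92 = 256$)
$\frac{\frac{v}{211035} + \frac{155598}{-304652}}{\frac{q{\left(-340 \right)}}{-219097} + \frac{106439}{-456715}} = \frac{- \frac{318171}{211035} + \frac{155598}{-304652}}{\frac{256}{-219097} + \frac{106439}{-456715}} = \frac{\left(-318171\right) \frac{1}{211035} + 155598 \left(- \frac{1}{304652}\right)}{256 \left(- \frac{1}{219097}\right) + 106439 \left(- \frac{1}{456715}\right)} = \frac{- \frac{106057}{70345} - \frac{77799}{152326}}{- \frac{256}{219097} - \frac{106439}{456715}} = - \frac{21628009237}{10715372470 \left(- \frac{23437384623}{100064886355}\right)} = \left(- \frac{21628009237}{10715372470}\right) \left(- \frac{100064886355}{23437384623}\right) = \frac{432840857277059052227}{50228061191619105762}$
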